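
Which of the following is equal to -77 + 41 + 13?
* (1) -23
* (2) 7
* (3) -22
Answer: 1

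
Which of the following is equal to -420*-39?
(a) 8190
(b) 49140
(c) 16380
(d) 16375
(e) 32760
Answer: c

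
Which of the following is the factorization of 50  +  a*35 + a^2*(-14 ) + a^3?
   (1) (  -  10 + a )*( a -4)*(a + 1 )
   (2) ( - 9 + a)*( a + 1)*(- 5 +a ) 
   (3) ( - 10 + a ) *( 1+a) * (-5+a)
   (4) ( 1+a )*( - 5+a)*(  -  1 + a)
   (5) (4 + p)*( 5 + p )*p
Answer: 3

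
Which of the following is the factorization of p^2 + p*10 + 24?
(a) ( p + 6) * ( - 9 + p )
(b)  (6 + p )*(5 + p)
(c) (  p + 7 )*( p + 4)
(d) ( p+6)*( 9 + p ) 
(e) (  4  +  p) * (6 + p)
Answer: e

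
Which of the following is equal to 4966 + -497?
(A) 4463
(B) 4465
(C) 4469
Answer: C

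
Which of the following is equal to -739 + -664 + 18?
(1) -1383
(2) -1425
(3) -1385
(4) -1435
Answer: 3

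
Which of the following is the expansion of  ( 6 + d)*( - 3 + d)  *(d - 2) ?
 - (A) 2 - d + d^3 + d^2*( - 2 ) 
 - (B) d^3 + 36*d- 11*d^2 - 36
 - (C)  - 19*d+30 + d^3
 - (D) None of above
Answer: D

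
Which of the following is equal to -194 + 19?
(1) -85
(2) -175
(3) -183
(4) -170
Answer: 2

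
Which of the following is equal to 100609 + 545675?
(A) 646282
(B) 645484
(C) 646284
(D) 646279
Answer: C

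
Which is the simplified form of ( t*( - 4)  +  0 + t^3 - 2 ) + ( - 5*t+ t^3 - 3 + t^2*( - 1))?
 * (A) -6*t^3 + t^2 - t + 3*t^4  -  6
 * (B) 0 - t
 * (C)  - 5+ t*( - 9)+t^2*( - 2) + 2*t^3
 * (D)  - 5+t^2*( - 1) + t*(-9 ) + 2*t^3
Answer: D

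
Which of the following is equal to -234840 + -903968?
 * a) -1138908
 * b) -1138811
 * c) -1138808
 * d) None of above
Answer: c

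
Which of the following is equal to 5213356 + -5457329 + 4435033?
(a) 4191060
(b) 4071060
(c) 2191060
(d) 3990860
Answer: a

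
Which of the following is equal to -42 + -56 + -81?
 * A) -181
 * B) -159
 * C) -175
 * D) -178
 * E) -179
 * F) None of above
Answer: E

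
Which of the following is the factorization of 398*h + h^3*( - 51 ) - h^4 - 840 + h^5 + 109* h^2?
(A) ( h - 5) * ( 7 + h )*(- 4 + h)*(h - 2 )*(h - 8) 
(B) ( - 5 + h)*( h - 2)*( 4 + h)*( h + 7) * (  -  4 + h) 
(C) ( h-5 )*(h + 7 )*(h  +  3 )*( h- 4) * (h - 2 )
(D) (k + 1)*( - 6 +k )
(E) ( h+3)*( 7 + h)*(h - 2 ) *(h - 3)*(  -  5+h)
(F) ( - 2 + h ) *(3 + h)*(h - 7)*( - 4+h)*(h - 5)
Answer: C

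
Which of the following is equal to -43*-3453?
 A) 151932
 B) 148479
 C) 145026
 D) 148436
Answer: B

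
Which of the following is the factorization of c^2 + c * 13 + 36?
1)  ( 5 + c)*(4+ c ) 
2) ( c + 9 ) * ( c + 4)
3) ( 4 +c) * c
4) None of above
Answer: 2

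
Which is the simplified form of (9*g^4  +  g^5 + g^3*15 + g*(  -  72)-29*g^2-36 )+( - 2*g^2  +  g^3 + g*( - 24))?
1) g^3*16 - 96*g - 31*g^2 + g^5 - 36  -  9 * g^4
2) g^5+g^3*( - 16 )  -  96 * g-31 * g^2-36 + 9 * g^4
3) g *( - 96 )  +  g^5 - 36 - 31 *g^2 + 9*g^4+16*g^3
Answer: 3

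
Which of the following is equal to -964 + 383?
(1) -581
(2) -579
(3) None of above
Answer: 1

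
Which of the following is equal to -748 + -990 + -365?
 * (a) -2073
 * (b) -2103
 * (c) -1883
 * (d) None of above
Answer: b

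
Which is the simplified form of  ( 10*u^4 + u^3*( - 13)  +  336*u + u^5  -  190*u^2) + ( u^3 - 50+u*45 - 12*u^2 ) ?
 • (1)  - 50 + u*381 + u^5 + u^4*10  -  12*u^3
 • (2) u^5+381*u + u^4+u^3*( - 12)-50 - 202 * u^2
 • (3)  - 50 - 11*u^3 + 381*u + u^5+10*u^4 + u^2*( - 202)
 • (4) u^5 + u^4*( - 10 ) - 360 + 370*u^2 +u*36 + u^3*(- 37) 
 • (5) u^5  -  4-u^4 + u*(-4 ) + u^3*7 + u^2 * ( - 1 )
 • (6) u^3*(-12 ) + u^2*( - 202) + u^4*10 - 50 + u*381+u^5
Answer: 6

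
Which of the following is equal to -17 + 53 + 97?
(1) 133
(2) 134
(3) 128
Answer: 1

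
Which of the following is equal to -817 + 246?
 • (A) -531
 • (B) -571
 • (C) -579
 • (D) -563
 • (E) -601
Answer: B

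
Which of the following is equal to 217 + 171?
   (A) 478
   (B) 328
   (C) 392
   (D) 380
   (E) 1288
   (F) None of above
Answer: F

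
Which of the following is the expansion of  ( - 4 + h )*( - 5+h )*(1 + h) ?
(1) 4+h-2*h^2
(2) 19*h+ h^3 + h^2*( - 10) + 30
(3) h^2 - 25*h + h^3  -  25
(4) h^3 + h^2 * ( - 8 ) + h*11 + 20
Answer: 4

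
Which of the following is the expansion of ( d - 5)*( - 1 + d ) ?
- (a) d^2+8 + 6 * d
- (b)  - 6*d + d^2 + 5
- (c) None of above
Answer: b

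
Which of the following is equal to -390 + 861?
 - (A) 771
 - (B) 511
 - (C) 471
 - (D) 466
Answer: C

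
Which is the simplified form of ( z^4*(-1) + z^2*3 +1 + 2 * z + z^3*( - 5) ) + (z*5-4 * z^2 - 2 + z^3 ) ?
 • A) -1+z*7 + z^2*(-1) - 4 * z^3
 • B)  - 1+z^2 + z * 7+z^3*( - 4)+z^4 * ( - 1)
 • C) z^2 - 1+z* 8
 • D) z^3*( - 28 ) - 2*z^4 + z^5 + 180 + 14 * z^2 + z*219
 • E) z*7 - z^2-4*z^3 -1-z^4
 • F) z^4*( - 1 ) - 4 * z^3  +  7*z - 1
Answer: E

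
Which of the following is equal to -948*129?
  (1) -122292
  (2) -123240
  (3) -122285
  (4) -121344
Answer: 1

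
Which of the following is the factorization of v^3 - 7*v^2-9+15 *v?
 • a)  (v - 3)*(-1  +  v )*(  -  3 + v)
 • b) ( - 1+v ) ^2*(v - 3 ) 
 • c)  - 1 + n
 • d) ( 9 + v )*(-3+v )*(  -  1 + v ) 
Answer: a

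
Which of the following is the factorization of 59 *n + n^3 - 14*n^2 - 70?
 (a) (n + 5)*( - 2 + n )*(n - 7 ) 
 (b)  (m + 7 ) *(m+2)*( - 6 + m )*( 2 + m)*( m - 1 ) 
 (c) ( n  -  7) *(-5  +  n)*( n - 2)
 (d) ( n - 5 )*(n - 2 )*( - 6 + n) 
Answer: c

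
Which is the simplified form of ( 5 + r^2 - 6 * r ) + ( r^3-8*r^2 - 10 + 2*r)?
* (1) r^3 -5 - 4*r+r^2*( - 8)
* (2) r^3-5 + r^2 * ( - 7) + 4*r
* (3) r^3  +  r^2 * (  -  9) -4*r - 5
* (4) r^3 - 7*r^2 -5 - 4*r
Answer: 4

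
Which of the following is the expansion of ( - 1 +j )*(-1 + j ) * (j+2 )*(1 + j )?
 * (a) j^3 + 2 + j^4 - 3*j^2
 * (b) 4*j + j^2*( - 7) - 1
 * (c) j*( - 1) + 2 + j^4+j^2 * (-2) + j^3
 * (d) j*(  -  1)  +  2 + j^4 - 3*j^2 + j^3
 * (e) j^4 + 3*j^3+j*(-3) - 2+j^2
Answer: d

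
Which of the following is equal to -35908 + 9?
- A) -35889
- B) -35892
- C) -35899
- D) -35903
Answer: C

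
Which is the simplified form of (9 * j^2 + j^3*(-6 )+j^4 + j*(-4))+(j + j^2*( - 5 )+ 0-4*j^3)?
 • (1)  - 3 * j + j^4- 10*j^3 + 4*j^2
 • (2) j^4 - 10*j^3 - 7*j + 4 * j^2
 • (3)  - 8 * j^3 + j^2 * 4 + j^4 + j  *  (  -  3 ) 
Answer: 1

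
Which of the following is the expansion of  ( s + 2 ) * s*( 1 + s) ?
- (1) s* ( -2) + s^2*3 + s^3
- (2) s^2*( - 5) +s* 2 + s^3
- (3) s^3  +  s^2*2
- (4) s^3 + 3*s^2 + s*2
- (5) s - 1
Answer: 4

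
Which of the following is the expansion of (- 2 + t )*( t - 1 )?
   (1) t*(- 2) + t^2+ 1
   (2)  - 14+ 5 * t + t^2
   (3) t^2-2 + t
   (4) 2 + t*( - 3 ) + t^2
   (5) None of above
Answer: 4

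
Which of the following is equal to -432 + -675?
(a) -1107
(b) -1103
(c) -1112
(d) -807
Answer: a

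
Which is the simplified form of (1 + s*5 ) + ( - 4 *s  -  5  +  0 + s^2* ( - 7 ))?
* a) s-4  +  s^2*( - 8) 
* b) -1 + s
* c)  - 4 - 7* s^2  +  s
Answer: c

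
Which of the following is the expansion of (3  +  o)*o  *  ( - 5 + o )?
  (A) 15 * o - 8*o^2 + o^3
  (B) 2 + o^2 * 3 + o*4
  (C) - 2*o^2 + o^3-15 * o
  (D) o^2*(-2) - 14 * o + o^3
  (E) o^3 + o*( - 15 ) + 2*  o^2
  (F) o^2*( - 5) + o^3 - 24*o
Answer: C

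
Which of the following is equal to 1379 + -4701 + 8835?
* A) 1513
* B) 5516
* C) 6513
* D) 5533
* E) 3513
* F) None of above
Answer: F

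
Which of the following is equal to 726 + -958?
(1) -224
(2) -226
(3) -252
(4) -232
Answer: 4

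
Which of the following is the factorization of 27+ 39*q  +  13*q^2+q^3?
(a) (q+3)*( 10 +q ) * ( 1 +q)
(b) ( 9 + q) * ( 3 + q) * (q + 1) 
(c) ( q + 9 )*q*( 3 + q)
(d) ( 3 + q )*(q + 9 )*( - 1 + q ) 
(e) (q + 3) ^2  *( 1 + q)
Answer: b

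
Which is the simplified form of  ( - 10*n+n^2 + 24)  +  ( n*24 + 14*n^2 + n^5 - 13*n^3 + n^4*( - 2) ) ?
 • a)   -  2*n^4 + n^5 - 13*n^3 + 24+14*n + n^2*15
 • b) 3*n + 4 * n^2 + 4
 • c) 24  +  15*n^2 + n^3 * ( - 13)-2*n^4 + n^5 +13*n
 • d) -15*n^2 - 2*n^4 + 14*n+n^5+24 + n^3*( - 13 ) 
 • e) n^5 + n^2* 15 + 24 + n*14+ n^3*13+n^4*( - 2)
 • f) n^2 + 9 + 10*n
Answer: a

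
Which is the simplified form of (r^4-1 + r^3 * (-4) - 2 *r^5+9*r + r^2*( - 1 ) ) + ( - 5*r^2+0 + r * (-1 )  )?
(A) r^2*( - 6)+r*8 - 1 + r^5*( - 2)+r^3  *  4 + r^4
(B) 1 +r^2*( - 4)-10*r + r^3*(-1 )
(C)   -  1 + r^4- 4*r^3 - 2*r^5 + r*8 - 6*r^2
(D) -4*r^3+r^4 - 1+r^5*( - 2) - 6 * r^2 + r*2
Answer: C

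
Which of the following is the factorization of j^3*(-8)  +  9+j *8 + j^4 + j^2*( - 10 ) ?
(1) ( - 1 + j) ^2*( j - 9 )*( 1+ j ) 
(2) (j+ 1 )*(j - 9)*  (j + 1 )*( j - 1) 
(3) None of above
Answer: 2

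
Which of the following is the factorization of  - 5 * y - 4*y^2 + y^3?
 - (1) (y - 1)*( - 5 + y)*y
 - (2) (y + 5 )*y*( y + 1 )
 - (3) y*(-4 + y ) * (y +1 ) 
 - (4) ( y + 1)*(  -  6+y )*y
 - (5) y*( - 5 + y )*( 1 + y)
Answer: 5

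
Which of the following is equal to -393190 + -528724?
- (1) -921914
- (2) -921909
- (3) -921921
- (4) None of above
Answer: 1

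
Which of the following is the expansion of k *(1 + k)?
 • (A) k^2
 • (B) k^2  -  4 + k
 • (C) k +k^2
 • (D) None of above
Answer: C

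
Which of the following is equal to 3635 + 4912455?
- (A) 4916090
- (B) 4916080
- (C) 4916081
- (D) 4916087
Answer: A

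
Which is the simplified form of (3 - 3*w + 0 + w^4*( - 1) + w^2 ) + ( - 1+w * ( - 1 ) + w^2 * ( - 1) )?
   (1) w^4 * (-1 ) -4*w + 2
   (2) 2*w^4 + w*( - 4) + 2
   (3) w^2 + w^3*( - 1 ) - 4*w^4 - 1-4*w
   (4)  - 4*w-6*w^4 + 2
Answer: 1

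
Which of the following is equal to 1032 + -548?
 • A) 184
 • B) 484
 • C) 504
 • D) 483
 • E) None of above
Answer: B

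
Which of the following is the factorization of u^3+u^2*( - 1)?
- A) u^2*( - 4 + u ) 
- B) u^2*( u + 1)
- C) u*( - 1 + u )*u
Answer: C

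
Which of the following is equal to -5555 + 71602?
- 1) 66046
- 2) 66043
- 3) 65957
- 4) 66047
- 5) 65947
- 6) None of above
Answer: 4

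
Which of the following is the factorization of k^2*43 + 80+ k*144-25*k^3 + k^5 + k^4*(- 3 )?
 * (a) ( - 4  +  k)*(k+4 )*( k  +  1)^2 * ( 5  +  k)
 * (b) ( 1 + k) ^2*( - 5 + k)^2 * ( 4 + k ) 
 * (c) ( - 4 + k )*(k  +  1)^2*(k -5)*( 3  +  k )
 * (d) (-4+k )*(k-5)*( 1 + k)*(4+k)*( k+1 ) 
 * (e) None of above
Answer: d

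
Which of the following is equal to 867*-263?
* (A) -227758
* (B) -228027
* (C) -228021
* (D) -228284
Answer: C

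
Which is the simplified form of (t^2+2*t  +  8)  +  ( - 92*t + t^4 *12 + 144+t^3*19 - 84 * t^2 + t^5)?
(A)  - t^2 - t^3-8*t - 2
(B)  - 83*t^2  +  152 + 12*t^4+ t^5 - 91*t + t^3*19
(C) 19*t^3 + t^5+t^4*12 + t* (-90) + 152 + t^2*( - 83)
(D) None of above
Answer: C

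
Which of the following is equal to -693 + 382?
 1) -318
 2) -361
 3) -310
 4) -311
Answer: 4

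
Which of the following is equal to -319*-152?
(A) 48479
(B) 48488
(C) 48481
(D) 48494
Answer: B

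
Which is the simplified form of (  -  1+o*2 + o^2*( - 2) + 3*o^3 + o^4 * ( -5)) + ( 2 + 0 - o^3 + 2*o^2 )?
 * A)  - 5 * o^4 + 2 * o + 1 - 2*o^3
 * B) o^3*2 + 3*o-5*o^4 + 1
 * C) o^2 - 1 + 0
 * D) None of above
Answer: D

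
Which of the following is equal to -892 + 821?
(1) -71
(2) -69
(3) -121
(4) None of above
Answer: 1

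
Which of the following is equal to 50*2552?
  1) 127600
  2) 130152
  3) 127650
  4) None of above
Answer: 1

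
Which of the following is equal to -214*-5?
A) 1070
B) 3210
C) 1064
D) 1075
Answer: A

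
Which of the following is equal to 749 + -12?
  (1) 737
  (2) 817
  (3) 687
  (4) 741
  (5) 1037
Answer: 1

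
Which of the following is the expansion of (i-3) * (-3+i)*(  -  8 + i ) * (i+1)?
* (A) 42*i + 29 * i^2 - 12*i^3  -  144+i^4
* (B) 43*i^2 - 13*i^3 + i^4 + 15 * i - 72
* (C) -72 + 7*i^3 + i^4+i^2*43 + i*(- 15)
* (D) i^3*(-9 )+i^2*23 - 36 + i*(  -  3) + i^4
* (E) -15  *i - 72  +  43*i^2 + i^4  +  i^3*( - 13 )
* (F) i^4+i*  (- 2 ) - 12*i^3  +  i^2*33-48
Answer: E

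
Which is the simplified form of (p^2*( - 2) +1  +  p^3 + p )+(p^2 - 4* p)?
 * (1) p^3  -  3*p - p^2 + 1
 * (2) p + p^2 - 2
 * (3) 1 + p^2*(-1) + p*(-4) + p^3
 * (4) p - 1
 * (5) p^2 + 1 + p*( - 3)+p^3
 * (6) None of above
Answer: 1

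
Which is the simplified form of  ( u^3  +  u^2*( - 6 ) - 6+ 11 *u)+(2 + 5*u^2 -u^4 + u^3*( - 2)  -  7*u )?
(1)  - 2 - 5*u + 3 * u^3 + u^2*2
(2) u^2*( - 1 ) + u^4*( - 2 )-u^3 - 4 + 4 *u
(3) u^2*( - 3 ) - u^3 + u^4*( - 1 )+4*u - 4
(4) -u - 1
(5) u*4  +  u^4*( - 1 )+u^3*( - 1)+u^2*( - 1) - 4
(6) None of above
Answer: 5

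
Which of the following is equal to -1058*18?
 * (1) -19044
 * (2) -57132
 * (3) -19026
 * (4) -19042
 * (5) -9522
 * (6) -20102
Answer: 1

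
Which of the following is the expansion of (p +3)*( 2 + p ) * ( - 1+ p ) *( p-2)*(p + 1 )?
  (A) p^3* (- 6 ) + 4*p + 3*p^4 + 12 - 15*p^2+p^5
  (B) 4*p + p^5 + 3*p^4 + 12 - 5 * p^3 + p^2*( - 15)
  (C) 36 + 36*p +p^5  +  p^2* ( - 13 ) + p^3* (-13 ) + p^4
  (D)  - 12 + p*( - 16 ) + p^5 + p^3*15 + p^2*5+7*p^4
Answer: B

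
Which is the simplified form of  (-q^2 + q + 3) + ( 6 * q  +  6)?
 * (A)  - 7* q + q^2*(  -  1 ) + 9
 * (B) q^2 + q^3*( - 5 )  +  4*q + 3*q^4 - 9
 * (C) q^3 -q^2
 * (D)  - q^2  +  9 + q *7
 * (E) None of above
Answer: D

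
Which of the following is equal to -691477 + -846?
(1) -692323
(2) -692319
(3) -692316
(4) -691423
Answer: 1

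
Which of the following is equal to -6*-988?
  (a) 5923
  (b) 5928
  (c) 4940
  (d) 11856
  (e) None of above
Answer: b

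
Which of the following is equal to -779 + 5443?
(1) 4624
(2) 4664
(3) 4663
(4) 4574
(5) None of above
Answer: 2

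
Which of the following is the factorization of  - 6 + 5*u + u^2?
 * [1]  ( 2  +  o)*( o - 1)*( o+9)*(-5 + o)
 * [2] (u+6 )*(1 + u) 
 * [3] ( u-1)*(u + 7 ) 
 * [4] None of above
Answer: 4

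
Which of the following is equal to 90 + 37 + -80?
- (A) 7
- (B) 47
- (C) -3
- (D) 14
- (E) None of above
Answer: B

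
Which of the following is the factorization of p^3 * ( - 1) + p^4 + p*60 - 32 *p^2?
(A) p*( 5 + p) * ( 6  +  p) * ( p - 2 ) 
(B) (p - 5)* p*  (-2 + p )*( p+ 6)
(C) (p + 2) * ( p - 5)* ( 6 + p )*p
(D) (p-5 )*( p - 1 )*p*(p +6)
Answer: B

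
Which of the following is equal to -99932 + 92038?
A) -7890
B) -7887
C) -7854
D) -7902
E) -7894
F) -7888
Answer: E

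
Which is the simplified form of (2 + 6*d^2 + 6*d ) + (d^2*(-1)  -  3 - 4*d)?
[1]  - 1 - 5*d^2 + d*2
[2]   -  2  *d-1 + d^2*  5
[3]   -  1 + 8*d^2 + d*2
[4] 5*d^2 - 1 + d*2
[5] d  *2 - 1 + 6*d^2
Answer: 4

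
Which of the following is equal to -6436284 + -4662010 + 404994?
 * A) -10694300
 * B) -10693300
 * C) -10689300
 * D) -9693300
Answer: B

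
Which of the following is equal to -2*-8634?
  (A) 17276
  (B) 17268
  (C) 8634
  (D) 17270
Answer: B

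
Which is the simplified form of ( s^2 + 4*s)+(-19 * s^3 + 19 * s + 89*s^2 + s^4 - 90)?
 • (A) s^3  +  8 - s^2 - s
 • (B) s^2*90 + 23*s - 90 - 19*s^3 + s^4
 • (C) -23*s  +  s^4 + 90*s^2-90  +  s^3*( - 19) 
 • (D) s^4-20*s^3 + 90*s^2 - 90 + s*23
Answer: B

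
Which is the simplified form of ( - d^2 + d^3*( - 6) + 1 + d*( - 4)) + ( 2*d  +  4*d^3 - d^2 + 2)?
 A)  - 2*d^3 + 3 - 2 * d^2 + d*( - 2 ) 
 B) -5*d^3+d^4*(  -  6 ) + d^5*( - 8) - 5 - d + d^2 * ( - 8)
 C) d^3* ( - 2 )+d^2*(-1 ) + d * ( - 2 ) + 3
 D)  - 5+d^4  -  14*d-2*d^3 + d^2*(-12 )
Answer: A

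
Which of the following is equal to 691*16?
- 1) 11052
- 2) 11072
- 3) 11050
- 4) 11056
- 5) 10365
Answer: 4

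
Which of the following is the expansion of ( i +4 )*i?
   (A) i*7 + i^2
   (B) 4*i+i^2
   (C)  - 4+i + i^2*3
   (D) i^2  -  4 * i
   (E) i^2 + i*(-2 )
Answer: B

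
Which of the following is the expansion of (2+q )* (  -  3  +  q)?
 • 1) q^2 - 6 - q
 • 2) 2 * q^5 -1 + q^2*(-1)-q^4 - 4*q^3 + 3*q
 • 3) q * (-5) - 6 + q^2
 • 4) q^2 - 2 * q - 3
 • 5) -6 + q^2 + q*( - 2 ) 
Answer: 1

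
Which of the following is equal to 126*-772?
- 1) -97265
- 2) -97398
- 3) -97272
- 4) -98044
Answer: 3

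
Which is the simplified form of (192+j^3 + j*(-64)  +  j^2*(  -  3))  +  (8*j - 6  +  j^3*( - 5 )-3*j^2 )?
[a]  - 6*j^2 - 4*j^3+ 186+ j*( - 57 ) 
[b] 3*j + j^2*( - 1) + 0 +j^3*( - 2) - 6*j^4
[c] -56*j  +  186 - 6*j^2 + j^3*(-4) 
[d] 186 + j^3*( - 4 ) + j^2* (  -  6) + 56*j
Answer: c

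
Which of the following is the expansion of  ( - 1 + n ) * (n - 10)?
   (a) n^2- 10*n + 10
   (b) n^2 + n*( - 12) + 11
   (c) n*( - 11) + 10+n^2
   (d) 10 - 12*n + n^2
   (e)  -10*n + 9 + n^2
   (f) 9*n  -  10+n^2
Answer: c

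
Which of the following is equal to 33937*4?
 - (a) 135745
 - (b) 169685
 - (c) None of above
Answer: c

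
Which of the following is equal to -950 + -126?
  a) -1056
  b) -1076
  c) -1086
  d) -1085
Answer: b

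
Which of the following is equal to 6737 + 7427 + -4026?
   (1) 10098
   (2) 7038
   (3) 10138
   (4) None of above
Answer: 3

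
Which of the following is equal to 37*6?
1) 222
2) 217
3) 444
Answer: 1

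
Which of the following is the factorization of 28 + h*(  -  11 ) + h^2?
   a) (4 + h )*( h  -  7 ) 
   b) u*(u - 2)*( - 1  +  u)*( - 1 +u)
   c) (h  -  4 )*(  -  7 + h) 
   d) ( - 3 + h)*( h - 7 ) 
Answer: c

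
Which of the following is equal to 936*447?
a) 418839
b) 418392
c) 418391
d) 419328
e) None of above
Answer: b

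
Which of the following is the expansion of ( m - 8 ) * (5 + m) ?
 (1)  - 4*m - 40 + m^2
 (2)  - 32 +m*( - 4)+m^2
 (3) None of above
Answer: 3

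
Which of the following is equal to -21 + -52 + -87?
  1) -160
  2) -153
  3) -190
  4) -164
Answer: 1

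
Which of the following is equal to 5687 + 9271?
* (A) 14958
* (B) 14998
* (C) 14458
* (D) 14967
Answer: A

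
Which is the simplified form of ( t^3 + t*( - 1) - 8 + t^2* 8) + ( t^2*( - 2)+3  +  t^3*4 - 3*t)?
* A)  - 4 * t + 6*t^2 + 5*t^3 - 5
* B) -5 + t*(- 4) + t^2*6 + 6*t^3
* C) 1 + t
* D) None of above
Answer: A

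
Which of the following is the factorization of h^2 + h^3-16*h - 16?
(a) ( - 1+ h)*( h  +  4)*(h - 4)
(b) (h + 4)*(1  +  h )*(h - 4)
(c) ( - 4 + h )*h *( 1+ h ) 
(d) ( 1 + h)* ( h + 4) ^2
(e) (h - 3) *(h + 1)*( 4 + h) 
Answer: b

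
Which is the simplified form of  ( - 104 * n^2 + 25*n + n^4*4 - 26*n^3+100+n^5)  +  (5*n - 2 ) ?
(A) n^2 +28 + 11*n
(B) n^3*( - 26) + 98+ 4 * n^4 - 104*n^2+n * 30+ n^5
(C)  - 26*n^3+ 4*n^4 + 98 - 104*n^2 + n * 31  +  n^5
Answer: B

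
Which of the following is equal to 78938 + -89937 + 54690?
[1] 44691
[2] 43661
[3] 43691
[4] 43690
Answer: 3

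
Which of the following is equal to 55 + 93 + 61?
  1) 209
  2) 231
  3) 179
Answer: 1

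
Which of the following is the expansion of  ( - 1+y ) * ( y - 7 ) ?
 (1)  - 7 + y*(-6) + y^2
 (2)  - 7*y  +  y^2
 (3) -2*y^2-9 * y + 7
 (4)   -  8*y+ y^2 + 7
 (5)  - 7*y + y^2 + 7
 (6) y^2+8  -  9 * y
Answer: 4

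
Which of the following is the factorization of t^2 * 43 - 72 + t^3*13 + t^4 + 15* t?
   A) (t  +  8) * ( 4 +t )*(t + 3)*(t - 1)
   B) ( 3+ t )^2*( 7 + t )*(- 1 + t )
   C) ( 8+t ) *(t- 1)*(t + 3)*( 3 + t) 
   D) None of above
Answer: C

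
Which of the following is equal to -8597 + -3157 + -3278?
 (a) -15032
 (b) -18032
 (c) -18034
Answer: a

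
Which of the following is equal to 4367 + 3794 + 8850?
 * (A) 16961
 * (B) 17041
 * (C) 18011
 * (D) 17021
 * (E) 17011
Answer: E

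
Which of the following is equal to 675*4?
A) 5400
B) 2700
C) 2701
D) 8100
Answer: B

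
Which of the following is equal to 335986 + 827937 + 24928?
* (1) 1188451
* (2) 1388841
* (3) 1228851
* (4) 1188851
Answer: 4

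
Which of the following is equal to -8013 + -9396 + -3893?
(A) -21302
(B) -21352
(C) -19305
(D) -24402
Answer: A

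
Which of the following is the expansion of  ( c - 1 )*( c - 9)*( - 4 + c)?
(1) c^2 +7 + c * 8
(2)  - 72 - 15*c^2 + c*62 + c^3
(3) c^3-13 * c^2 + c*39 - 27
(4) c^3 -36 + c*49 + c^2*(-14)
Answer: 4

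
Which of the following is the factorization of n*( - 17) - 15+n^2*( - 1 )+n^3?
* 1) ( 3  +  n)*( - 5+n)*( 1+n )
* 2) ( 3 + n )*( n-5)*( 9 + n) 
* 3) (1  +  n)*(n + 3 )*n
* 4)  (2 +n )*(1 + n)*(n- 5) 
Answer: 1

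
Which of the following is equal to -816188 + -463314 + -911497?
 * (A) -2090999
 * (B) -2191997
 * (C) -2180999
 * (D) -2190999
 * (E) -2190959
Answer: D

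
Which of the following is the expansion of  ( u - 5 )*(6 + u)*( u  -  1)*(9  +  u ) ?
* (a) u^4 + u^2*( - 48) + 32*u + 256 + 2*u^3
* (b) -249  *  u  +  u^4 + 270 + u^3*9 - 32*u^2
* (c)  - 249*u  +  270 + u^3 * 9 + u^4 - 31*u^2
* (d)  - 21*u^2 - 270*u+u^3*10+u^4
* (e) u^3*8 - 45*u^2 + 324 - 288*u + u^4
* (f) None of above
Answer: c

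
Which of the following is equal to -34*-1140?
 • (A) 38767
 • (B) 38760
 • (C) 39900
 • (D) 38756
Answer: B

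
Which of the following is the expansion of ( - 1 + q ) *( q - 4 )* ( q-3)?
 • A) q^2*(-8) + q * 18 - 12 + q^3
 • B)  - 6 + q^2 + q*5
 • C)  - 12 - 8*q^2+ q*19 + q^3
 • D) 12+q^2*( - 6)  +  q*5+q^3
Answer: C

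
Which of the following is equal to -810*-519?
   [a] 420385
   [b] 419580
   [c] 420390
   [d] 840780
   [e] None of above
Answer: c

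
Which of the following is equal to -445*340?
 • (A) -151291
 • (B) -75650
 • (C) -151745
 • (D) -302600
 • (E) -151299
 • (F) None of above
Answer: F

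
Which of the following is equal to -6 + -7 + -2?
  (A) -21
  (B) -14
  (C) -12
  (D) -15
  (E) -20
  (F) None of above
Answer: D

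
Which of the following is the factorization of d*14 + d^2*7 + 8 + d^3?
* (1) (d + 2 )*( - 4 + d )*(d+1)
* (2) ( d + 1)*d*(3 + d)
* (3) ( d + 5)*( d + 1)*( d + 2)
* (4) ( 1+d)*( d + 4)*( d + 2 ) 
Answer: 4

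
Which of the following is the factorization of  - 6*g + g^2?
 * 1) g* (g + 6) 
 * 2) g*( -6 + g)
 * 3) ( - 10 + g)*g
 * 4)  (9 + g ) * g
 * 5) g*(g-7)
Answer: 2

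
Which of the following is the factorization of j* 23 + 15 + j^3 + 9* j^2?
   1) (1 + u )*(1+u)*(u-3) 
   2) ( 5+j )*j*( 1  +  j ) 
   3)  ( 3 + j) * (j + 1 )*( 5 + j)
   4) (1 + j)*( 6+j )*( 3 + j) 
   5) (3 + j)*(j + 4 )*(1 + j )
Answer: 3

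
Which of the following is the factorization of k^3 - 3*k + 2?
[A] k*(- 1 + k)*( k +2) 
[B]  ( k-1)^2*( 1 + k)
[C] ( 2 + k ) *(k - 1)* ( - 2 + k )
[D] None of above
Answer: D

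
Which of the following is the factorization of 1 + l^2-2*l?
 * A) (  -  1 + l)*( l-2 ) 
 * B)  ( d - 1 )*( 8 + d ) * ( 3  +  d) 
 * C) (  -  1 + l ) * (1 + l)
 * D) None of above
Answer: D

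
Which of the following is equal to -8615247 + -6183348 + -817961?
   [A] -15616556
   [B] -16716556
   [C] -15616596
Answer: A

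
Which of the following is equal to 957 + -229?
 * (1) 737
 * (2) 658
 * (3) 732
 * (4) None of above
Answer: 4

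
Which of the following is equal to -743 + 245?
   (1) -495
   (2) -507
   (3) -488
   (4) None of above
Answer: 4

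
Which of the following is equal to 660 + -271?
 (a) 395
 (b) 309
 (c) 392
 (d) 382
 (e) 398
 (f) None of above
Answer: f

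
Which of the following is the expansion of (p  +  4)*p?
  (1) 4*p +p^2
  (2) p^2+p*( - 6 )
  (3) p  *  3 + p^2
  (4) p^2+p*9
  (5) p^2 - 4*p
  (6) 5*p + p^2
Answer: 1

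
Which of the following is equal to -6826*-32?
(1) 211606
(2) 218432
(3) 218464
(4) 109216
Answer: 2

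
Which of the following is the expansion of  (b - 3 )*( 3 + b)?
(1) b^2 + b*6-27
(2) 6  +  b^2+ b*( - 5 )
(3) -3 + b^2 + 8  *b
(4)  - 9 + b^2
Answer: 4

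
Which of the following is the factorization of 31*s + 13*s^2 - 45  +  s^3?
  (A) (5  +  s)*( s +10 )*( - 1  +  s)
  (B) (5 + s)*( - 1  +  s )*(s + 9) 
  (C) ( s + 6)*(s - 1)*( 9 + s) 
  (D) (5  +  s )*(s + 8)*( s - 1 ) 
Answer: B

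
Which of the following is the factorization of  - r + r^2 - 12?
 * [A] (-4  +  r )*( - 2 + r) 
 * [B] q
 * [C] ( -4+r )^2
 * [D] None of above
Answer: D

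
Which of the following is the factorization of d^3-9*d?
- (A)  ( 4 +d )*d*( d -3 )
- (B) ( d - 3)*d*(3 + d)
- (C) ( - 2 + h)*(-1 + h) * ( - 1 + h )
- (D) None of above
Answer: B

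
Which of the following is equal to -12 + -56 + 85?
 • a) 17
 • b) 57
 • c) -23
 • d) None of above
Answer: a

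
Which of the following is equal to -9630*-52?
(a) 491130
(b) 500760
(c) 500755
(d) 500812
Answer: b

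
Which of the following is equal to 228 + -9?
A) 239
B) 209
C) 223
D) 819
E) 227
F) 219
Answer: F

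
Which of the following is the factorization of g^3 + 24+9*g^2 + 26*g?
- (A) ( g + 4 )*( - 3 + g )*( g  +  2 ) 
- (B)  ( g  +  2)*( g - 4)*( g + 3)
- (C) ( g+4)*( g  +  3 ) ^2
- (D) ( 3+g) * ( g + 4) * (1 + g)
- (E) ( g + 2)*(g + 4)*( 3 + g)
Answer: E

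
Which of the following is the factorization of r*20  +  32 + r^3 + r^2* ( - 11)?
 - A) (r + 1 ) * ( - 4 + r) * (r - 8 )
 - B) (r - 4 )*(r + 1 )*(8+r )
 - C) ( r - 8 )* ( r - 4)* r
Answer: A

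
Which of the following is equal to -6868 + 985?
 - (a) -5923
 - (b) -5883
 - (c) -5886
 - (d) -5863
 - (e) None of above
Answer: b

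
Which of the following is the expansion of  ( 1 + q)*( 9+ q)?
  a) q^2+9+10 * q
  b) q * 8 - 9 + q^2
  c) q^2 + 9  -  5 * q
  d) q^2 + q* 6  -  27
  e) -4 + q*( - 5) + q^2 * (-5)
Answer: a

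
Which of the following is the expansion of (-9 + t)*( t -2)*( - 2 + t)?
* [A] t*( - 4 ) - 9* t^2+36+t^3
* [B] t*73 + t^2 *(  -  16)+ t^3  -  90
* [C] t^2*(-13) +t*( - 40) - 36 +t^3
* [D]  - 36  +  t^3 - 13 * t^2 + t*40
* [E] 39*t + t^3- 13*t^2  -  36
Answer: D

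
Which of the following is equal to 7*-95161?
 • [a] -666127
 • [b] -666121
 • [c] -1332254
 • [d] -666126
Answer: a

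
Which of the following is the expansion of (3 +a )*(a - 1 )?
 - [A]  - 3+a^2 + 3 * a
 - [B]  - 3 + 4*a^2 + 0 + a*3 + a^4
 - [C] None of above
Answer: C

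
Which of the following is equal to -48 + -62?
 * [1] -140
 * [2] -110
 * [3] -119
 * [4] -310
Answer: 2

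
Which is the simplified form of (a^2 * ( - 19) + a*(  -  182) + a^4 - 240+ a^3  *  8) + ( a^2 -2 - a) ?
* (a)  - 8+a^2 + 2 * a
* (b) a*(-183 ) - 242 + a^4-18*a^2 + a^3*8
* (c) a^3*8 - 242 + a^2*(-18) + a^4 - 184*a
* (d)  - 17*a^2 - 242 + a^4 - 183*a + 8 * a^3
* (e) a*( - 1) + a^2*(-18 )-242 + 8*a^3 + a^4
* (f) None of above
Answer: b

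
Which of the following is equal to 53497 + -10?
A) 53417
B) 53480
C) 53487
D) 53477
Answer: C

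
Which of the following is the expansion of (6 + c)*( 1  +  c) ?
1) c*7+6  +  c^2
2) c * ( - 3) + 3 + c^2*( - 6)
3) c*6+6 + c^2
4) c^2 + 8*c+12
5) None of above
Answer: 1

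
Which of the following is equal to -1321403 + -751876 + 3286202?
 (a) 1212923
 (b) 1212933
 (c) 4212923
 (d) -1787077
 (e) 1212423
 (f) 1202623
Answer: a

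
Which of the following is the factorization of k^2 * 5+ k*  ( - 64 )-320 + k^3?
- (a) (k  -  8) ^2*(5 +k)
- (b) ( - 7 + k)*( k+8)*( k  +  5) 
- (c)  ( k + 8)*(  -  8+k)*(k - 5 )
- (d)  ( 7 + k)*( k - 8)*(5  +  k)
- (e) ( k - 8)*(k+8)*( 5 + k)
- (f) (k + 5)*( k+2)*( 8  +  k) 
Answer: e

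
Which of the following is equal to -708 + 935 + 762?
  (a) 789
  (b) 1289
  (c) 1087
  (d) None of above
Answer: d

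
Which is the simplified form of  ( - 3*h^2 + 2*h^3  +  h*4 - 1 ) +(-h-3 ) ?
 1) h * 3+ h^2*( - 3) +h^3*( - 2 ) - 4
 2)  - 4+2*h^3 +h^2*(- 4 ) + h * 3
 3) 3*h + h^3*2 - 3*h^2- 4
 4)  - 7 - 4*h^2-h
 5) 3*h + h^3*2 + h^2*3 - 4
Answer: 3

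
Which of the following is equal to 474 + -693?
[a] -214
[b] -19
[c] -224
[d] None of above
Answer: d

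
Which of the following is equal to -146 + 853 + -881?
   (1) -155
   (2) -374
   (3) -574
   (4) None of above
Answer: 4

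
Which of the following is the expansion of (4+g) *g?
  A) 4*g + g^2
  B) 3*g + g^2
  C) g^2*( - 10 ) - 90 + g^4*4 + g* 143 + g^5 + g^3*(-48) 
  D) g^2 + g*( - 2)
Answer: A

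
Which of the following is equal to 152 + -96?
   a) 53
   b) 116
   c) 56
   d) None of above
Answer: c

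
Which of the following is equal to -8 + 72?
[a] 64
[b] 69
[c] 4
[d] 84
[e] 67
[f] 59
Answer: a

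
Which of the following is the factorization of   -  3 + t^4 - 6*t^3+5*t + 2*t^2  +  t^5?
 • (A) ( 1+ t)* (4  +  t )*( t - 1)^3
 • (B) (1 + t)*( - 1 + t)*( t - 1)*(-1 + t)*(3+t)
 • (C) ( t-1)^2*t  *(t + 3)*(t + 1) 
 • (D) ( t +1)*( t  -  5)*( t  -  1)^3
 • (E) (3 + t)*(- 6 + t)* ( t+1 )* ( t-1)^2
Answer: B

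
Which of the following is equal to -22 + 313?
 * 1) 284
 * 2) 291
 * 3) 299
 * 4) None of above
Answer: 2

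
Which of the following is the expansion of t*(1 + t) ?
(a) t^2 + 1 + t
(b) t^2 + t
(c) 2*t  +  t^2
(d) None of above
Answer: b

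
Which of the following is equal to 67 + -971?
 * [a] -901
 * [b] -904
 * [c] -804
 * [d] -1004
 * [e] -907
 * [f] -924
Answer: b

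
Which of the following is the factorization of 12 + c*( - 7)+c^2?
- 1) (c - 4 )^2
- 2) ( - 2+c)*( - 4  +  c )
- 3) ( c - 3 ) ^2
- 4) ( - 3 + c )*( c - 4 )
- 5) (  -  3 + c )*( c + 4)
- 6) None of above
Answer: 4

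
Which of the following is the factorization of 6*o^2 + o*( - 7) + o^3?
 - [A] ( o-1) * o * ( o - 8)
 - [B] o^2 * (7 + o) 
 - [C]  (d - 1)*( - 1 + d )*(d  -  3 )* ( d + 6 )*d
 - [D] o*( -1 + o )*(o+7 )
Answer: D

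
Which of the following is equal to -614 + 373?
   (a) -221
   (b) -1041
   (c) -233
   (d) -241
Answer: d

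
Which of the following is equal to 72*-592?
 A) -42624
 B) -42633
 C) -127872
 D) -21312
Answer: A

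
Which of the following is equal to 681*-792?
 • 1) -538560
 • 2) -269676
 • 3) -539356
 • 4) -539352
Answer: 4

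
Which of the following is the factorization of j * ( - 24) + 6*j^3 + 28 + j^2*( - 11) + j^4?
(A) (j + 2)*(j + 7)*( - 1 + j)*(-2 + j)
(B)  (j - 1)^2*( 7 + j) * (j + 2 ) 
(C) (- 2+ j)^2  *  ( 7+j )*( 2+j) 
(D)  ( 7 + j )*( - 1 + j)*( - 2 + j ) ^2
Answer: A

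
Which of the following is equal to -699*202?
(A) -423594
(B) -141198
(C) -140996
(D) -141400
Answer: B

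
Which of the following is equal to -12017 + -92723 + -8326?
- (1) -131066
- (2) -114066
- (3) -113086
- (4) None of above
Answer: 4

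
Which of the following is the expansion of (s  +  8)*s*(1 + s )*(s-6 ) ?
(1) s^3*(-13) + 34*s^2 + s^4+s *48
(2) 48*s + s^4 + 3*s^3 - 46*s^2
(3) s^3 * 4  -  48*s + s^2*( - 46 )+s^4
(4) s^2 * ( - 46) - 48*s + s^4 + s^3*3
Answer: 4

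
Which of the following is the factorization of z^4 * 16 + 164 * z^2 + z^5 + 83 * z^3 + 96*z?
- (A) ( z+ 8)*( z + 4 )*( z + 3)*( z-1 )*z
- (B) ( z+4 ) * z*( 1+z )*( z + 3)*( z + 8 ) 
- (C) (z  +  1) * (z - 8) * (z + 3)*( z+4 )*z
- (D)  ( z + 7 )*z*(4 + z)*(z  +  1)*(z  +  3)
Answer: B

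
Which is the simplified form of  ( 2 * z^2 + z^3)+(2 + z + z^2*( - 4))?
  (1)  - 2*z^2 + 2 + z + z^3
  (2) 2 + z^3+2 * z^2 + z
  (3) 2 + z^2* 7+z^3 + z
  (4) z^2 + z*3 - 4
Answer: 1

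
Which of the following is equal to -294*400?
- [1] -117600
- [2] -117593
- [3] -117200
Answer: 1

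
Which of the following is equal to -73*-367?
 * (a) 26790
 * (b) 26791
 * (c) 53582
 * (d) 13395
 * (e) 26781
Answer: b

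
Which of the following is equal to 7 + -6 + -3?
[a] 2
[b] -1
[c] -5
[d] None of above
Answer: d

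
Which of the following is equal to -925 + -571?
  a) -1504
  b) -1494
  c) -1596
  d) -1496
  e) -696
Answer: d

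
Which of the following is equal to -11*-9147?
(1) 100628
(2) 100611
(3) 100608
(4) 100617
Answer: 4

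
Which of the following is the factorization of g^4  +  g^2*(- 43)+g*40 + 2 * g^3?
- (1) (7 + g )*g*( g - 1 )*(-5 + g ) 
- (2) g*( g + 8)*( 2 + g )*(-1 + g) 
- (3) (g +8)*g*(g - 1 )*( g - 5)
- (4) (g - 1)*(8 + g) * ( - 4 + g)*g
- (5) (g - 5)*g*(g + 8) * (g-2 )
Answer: 3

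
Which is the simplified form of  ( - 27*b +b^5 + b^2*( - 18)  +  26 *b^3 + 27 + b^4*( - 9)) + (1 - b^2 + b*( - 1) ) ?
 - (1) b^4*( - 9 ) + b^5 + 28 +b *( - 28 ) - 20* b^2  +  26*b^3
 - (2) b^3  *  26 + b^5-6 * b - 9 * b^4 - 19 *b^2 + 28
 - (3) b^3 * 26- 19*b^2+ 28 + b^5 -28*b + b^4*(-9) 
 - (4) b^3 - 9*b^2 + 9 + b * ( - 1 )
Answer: 3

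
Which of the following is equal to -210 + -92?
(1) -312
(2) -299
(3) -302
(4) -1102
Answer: 3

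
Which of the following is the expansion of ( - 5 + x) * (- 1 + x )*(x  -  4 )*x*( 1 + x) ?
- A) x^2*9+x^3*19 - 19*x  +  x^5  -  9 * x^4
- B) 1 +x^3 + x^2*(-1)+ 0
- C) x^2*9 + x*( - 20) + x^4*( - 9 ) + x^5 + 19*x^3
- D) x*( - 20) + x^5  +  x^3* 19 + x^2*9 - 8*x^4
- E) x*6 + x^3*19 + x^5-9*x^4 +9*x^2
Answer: C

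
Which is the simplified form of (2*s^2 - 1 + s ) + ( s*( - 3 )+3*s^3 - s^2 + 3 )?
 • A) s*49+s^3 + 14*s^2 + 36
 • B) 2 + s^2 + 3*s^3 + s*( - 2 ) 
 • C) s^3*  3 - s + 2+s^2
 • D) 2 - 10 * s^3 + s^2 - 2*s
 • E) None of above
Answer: B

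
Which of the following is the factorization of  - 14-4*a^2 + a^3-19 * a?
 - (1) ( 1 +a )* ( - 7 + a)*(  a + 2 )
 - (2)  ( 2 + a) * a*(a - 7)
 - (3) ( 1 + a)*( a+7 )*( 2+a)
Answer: 1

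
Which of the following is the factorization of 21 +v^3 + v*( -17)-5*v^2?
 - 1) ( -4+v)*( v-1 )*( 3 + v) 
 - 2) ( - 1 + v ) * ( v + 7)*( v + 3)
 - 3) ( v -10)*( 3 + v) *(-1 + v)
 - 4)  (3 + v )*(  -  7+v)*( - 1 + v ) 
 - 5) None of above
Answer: 4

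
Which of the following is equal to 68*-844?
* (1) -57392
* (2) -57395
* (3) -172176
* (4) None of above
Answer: 1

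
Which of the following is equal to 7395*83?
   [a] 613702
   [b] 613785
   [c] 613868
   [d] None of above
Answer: b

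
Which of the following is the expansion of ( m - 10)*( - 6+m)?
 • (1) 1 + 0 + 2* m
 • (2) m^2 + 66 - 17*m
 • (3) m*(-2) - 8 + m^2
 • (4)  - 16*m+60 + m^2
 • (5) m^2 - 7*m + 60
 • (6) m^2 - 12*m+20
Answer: 4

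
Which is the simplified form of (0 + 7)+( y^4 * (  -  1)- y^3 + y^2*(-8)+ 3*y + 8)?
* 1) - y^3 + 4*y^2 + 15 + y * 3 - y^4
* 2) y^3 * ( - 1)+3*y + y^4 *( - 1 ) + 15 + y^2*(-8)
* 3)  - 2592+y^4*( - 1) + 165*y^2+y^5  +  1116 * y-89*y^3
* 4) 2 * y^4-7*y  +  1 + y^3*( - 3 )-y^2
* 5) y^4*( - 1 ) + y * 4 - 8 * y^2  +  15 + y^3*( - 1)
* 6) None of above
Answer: 2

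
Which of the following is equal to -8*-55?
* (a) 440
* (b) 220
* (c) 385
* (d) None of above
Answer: a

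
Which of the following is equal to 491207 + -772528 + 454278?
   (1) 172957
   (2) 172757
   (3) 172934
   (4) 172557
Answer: 1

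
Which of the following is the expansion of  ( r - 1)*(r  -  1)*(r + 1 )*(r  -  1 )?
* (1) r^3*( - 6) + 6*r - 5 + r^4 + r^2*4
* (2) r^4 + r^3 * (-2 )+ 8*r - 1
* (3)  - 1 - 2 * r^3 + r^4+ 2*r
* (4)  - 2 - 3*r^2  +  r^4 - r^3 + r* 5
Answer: 3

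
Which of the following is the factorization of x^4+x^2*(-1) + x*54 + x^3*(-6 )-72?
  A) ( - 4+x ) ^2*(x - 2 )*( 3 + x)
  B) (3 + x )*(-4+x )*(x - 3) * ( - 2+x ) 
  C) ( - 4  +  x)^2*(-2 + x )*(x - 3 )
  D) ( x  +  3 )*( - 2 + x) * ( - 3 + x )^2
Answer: B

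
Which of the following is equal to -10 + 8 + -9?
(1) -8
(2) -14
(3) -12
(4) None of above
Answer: 4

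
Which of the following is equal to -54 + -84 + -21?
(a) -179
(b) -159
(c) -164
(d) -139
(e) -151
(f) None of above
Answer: b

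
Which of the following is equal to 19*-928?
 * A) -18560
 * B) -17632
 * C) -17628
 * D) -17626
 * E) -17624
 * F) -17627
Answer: B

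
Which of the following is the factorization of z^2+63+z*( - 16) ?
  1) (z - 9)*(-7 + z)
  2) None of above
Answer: 1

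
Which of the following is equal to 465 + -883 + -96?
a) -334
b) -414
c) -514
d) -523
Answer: c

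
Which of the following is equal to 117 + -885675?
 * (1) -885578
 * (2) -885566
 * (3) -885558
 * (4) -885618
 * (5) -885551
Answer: 3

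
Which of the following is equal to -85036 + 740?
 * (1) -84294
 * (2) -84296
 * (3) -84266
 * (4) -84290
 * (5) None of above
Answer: 2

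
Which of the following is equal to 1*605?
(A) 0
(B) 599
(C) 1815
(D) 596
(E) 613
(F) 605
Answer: F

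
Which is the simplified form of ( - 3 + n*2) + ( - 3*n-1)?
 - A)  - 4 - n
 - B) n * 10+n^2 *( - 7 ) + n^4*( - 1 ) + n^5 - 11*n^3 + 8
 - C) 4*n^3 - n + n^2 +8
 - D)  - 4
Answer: A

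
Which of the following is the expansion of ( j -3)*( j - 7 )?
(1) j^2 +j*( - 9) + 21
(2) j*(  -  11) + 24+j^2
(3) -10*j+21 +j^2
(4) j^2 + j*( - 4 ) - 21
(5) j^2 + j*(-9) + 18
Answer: 3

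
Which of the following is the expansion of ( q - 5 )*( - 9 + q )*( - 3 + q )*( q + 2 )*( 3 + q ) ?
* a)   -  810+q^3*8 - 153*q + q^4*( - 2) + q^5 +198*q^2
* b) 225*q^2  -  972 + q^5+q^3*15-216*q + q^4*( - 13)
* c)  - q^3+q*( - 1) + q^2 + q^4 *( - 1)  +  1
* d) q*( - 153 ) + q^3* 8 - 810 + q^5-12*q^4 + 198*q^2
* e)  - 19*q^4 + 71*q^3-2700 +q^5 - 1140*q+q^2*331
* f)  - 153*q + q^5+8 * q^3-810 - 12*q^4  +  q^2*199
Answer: d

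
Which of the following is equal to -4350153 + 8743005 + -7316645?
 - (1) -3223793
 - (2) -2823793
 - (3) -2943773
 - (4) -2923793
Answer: 4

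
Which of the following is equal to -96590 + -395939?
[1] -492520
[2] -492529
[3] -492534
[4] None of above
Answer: 2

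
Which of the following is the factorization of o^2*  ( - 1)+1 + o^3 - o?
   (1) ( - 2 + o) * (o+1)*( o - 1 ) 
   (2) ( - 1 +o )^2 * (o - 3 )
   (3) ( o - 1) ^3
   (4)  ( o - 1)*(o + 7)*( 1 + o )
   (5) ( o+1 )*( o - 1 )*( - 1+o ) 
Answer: 5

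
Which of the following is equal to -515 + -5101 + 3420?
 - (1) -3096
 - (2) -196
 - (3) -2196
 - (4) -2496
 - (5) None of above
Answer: 3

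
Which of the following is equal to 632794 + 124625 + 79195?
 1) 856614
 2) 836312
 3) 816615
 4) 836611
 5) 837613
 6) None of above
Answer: 6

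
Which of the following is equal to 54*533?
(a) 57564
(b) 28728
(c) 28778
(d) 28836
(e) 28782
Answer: e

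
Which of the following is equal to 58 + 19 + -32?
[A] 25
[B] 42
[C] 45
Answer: C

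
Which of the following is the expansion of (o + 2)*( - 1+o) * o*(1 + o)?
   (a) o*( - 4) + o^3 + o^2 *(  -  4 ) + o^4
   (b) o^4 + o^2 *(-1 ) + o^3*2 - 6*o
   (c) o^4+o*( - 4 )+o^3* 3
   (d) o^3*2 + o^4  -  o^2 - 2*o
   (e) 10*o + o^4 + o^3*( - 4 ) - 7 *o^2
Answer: d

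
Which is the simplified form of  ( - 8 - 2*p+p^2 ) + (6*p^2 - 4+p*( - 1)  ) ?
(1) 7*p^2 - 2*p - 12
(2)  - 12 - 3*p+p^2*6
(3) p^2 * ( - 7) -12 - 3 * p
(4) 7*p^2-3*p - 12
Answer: 4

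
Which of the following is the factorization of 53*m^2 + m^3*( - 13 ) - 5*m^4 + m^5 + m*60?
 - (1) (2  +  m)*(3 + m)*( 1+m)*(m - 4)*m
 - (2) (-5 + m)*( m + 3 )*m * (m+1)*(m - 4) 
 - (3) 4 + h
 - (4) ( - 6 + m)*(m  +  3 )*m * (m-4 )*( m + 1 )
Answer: 2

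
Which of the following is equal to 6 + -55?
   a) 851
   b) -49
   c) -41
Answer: b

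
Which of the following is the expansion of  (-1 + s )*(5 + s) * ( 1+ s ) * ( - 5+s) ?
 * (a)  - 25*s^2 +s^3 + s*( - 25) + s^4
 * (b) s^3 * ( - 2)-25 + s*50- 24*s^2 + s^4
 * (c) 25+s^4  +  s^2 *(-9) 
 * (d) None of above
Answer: d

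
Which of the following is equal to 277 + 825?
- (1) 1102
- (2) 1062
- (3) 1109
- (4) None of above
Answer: 1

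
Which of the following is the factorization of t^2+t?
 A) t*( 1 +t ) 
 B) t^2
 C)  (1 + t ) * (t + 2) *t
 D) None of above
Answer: A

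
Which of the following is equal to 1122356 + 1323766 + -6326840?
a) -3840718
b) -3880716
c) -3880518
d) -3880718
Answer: d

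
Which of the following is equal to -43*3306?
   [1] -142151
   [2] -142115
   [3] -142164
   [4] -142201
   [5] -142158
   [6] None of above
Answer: 5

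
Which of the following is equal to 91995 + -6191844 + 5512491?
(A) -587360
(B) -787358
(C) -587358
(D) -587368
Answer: C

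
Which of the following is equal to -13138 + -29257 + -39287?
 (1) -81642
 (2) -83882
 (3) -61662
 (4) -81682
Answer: 4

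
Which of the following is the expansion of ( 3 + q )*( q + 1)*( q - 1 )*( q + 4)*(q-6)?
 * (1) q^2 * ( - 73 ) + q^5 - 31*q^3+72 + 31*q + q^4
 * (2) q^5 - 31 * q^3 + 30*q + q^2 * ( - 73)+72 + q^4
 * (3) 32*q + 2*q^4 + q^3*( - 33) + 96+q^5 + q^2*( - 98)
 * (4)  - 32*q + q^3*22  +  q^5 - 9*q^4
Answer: 2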